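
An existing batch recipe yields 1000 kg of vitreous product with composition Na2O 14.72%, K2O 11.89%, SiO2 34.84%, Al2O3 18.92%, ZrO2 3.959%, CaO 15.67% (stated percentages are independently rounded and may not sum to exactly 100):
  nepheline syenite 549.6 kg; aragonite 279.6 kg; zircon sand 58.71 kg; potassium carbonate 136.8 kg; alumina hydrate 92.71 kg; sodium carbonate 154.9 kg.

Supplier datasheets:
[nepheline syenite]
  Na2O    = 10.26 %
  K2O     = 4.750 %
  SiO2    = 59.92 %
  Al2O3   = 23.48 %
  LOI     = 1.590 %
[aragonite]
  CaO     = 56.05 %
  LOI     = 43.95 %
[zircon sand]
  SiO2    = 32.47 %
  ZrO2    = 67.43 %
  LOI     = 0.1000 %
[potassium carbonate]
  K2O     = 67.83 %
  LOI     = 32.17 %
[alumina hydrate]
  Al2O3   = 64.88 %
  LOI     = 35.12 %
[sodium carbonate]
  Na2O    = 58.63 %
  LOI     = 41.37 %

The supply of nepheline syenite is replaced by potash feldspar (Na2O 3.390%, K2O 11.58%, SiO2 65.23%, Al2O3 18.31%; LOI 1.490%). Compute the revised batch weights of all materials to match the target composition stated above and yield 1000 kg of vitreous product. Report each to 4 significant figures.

Revised batch per 1000 kg vitreous product:
  potash feldspar: 504.9 kg
  aragonite: 279.6 kg
  zircon sand: 58.71 kg
  potassium carbonate: 89.10 kg
  alumina hydrate: 149.1 kg
  sodium carbonate: 221.9 kg
Total batch = 1303 kg; LOI loss = 303.3 kg

Working values appear, rounded to 4 significant digits, on the page — full precision is maintained from start to finish. Exactly one rounding is applied to each reported number — all derived quantities, including ignition loss, the six compositions, the totals, the yield, glass mass, are re-derived starting from the weights on 1000 kg of glass in full precision precisely as stated by the question or the answer.
Target oxide masses per 1000 kg vitreous product:
  Na2O: 14.72% × 1000 = 147.2 kg
  K2O: 11.89% × 1000 = 118.9 kg
  SiO2: 34.84% × 1000 = 348.4 kg
  Al2O3: 18.92% × 1000 = 189.2 kg
  ZrO2: 3.959% × 1000 = 39.59 kg
  CaO: 15.67% × 1000 = 156.7 kg
A balance pass over the oxides, with the batch weights as given, under the basis named above (oxide sums agree with the targets net of answer rounding effects):
  Na2O: 504.9·0.03390 + 221.9·0.5863 = 147.2 kg (target 147.2 kg)
  K2O: 504.9·0.1158 + 89.10·0.6783 = 118.9 kg (target 118.9 kg)
  SiO2: 504.9·0.6523 + 58.71·0.3247 = 348.4 kg (target 348.4 kg)
  Al2O3: 504.9·0.1831 + 149.1·0.6488 = 189.2 kg (target 189.2 kg)
  ZrO2: 58.71·0.6743 = 39.59 kg (target 39.59 kg)
  CaO: 279.6·0.5605 = 156.7 kg (target 156.7 kg)
Mass balance on the glass: net batch after ignition = 1000 kg (oxide target masses add up to 1000 kg; against the stated basis, 1000 kg — gaps are rounding artifacts).
Batch total: Σ batch = 1303 kg; Σ batch·LOI gives LOI loss = 303.3 kg; the yield ratio, glass ÷ batch: 76.73%.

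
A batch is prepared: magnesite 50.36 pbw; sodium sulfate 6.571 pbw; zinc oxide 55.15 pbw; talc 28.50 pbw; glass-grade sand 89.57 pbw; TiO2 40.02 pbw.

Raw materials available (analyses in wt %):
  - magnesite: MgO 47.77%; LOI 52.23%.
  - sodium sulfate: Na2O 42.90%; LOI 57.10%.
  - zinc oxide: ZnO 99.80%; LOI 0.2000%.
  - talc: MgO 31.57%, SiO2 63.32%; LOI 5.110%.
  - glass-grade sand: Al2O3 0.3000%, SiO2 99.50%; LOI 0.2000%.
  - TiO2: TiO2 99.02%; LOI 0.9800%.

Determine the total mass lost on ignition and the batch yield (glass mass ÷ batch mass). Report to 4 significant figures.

The whole derivation holds full float precision all the way through; mid-chain values are printed with 4-significant-figure rounding across the worked steps. Exactly one rounding lands on every reported figure; all derived quantities, including the totals, six oxide percentages, glass mass, yield, ignition loss, are re-derived from the weighed amounts at 238.0 pbw of glass at full precision, exactly as printed in the problem or the answer.
Loss on ignition, line by line:
  magnesite: 50.36 × 0.5223 = 26.30 pbw
  sodium sulfate: 6.571 × 0.5710 = 3.752 pbw
  zinc oxide: 55.15 × 0.002000 = 0.1103 pbw
  talc: 28.50 × 0.05110 = 1.456 pbw
  glass-grade sand: 89.57 × 0.002000 = 0.1791 pbw
  TiO2: 40.02 × 0.009800 = 0.3922 pbw
Total LOI = 32.19 pbw
Glass = batch − LOI = 270.2 − 32.19 = 238.0 pbw

LOI loss = 32.19 pbw; glass = 238.0 pbw; yield = 88.08%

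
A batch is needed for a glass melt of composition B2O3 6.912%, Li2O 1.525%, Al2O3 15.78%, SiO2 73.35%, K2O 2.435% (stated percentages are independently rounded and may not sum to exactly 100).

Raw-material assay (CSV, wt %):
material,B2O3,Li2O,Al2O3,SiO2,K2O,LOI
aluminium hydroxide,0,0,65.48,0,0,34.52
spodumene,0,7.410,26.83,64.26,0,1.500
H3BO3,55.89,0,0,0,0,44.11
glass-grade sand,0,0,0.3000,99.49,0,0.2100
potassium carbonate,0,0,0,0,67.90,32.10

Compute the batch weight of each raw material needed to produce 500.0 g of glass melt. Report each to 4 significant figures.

Batch per 500.0 g glass melt:
  aluminium hydroxide: 76.95 g
  spodumene: 102.9 g
  H3BO3: 61.84 g
  glass-grade sand: 302.2 g
  potassium carbonate: 17.93 g
Total batch = 561.8 g; LOI loss = 61.77 g; yield = 89.00%

Each numeric step holds full float precision from start to finish; intermediates appear rounded to four significant figures across the worked steps; every reported result is rounded just once. Derived quantities are carried in full float precision (net glass mass, totals, yield, five oxide percentages, ignition loss) using the weight values at 500.0 g of glass exactly as printed in question or answer.
The oxide mass targets at 500.0 g glass melt:
  B2O3: 6.912% × 500.0 = 34.56 g
  Li2O: 1.525% × 500.0 = 7.625 g
  Al2O3: 15.78% × 500.0 = 78.90 g
  SiO2: 73.35% × 500.0 = 366.8 g
  K2O: 2.435% × 500.0 = 12.18 g
Checking each oxide sum on the weights just shown, per the basis as stated (summed amounts equal target values once rounding is allowed for):
  B2O3: 61.84·0.5589 = 34.56 g (target 34.56 g)
  Li2O: 102.9·0.07410 = 7.625 g (target 7.625 g)
  Al2O3: 76.95·0.6548 + 102.9·0.2683 + 302.2·0.003000 = 78.90 g (target 78.90 g)
  SiO2: 102.9·0.6426 + 302.2·0.9949 = 366.8 g (target 366.8 g)
  K2O: 17.93·0.6790 = 12.17 g (target 12.18 g)
Glass-mass sanity pass: whole batch net of LOI = 500.0 g (oxide target masses add up to 500.0 g; with the basis standing at 500.0 g — deltas are rounding alone).
Batch total: Σ batch = 561.8 g; the LOI term Σ batch·LOI equals 61.77 g; yield, glass over the total, = 89.00%.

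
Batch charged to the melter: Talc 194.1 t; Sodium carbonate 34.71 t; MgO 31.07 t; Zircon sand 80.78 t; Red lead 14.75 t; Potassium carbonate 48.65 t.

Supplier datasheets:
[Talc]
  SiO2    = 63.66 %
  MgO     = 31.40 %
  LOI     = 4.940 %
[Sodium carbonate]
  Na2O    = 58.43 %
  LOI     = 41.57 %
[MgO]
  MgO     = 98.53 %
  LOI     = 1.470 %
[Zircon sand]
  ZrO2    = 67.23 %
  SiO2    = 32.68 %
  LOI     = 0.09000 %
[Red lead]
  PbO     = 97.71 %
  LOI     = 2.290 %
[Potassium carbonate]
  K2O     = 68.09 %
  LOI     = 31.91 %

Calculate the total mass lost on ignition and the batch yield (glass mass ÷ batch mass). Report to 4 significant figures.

LOI loss = 40.41 t; glass = 363.7 t; yield = 90.00%

The working math runs at full precision throughout — intermediates are printed, rounded to four significant digits, as written — every reported figure carries a single rounding — all derived quantities are re-derived in full precision (the totals, yield, six oxide percentages, LOI, glass mass) from the weighed amounts at 363.7 t of glass, as written in problem or answer.
Loss on ignition, line by line:
  Talc: 194.1 × 0.04940 = 9.589 t
  Sodium carbonate: 34.71 × 0.4157 = 14.43 t
  MgO: 31.07 × 0.01470 = 0.4567 t
  Zircon sand: 80.78 × 9.000e-04 = 0.07270 t
  Red lead: 14.75 × 0.02290 = 0.3378 t
  Potassium carbonate: 48.65 × 0.3191 = 15.52 t
Total LOI = 40.41 t
Glass = batch − LOI = 404.1 − 40.41 = 363.7 t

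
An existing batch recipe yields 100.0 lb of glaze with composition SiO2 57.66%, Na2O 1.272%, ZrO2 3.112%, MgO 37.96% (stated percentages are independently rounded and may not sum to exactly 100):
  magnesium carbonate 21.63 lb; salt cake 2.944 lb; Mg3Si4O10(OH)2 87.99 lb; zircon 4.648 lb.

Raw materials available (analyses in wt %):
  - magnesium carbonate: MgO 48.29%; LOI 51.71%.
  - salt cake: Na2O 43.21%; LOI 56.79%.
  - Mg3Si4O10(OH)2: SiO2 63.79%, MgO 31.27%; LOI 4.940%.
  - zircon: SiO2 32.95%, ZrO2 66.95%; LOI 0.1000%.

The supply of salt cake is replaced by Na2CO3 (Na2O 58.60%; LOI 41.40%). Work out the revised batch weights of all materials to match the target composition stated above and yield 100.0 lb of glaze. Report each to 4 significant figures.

Revised batch per 100.0 lb glaze:
  magnesium carbonate: 21.63 lb
  Na2CO3: 2.171 lb
  Mg3Si4O10(OH)2: 87.99 lb
  zircon: 4.648 lb
Total batch = 116.4 lb; LOI loss = 16.44 lb

All arithmetic carries exact precision in every operation — working values appear, rounded to 4 significant figures, across the worked steps; every reported result is rounded once only; derived quantities (ignition loss, yield, glass mass, the four compositions, the totals) are computed starting from the weights per 100.0 lb of glass at full float precision, as they appear in question or answer.
Oxide mass targets, per 100.0 lb glaze:
  SiO2: 57.66% × 100.0 = 57.66 lb
  Na2O: 1.272% × 100.0 = 1.272 lb
  ZrO2: 3.112% × 100.0 = 3.112 lb
  MgO: 37.96% × 100.0 = 37.96 lb
Oxide-by-oxide audit using the reported weights, versus the basis set out (every target is met by its sum given rounding of the digits):
  SiO2: 87.99·0.6379 + 4.648·0.3295 = 57.66 lb (target 57.66 lb)
  Na2O: 2.171·0.5860 = 1.272 lb (target 1.272 lb)
  ZrO2: 4.648·0.6695 = 3.112 lb (target 3.112 lb)
  MgO: 21.63·0.4829 + 87.99·0.3127 = 37.96 lb (target 37.96 lb)
Mass balance on the glass: whole batch net of LOI = 100.0 lb (oxide target masses add up to 100.0 lb; versus the stated basis of 100.0 lb — any gap is answer rounding).
Summing the batch: Σ batch = 116.4 lb; LOI loss = Σ batch·LOI = 16.44 lb; the yield ratio, glass ÷ batch: 85.89%.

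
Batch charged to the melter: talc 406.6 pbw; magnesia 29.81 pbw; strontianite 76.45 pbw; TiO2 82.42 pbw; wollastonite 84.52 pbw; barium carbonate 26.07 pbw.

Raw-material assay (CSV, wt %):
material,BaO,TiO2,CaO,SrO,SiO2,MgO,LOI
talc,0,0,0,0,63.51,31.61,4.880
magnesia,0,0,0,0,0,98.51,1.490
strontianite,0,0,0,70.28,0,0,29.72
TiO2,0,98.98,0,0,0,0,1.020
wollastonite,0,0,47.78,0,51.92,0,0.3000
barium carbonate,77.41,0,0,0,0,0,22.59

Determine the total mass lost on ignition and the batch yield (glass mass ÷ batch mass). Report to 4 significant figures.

LOI loss = 49.99 pbw; glass = 655.9 pbw; yield = 92.92%

Rounding to four significant figures extends to each mid-chain value as printed. Each numeric step maintains full float precision from first step to last — every reported result is rounded exactly once; the derived quantities (yield, the totals, six oxide percentages, ignition loss, net glass mass) are recomputed using the weight values for 655.9 pbw of glass at exact precision, exactly as printed in the question or the answer.
Per-material ignition loss:
  talc: 406.6 × 0.04880 = 19.84 pbw
  magnesia: 29.81 × 0.01490 = 0.4442 pbw
  strontianite: 76.45 × 0.2972 = 22.72 pbw
  TiO2: 82.42 × 0.01020 = 0.8407 pbw
  wollastonite: 84.52 × 0.003000 = 0.2536 pbw
  barium carbonate: 26.07 × 0.2259 = 5.889 pbw
Total LOI = 49.99 pbw
Glass = batch − LOI = 705.9 − 49.99 = 655.9 pbw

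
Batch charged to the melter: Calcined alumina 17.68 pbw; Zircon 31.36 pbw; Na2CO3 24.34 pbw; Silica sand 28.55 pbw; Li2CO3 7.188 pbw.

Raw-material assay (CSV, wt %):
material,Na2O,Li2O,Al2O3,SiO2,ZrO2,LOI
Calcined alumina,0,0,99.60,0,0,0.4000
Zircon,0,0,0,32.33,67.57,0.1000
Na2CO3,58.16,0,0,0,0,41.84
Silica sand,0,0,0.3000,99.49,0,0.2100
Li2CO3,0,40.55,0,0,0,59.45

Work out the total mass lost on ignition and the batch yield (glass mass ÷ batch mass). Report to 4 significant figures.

All arithmetic keeps full float precision in every operation. Mid-chain values appear rounded to four significant digits alongside each step. Every reported figure takes just one rounding; the derived quantities (ignition loss, the five compositions, glass mass, yield, totals) are recomputed in full precision starting from the weights on 94.50 pbw of glass, exactly as printed in the problem or the answer.
Ignition loss by material:
  Calcined alumina: 17.68 × 0.004000 = 0.07072 pbw
  Zircon: 31.36 × 0.001000 = 0.03136 pbw
  Na2CO3: 24.34 × 0.4184 = 10.18 pbw
  Silica sand: 28.55 × 0.002100 = 0.05995 pbw
  Li2CO3: 7.188 × 0.5945 = 4.273 pbw
Total LOI = 14.62 pbw
Glass = batch − LOI = 109.1 − 14.62 = 94.50 pbw

LOI loss = 14.62 pbw; glass = 94.50 pbw; yield = 86.60%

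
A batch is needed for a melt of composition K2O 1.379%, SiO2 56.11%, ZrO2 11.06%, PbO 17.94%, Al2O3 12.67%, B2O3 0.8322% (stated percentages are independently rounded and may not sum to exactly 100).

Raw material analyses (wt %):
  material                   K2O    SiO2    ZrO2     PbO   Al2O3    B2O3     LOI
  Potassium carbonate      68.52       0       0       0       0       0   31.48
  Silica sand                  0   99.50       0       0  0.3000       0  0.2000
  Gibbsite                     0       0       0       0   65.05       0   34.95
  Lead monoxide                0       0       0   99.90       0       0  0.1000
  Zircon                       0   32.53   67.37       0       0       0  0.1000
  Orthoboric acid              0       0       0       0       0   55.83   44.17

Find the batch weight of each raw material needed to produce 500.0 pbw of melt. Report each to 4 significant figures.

Batch per 500.0 pbw melt:
  Potassium carbonate: 10.06 pbw
  Silica sand: 255.1 pbw
  Gibbsite: 96.21 pbw
  Lead monoxide: 89.79 pbw
  Zircon: 82.08 pbw
  Orthoboric acid: 7.453 pbw
Total batch = 540.7 pbw; LOI loss = 40.77 pbw; yield = 92.46%

In-progress results are printed rounded off to 4 significant figures across the worked steps. Full precision is kept through the solve; exactly one rounding is applied to every reported result; the derived quantities (the yield, the six compositions, the totals, glass mass, ignition loss) are re-derived in full precision from the weighed amounts per 500.0 pbw of glass, precisely as stated by problem or answer.
Target masses of each oxide per 500.0 pbw melt:
  K2O: 1.379% × 500.0 = 6.895 pbw
  SiO2: 56.11% × 500.0 = 280.6 pbw
  ZrO2: 11.06% × 500.0 = 55.30 pbw
  PbO: 17.94% × 500.0 = 89.70 pbw
  Al2O3: 12.67% × 500.0 = 63.35 pbw
  B2O3: 0.8322% × 500.0 = 4.161 pbw
Checking each oxide sum applying the batch weights above, relative to the basis at hand (summed amounts equal target values modulo rounding of the values):
  K2O: 10.06·0.6852 = 6.893 pbw (target 6.895 pbw)
  SiO2: 255.1·0.9950 + 82.08·0.3253 = 280.5 pbw (target 280.6 pbw)
  ZrO2: 82.08·0.6737 = 55.30 pbw (target 55.30 pbw)
  PbO: 89.79·0.9990 = 89.70 pbw (target 89.70 pbw)
  Al2O3: 255.1·0.003000 + 96.21·0.6505 = 63.35 pbw (target 63.35 pbw)
  B2O3: 7.453·0.5583 = 4.161 pbw (target 4.161 pbw)
Glass-mass bookkeeping: the batch minus its LOI: 499.9 pbw (the targets, summed, come to 500.0 pbw; stated basis 500.0 pbw — deltas are rounding alone).
Whole-batch sum: Σ batch = 540.7 pbw; the LOI term Σ batch·LOI equals 40.77 pbw; yield: glass divided by total = 92.46%.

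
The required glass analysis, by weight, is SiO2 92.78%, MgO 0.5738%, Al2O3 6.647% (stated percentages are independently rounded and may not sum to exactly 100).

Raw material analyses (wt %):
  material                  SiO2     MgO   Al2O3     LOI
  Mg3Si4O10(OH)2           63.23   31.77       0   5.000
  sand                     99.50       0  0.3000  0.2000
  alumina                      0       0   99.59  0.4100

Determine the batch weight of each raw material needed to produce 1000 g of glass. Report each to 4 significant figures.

Mid-chain values appear with 4-significant-figure rounding alongside each step — the whole derivation carries full float precision all the way through. Exactly one rounding goes into every reported value. All derived quantities, including totals, net glass mass, three oxide percentages, ignition loss, the yield, are recomputed from the batch weights for 1000 g of glass at full precision, as set out in question or answer.
Oxide-by-oxide targets in 1000 g glass:
  SiO2: 92.78% × 1000 = 927.8 g
  MgO: 0.5738% × 1000 = 5.738 g
  Al2O3: 6.647% × 1000 = 66.47 g
Mass-balance tally per oxide per the reported batch figures, relative to the basis at hand (target by target, the sums agree net of answer rounding effects):
  SiO2: 18.06·0.6323 + 921.0·0.9950 = 927.8 g (target 927.8 g)
  MgO: 18.06·0.3177 = 5.738 g (target 5.738 g)
  Al2O3: 921.0·0.003000 + 63.97·0.9959 = 66.47 g (target 66.47 g)
Glass-mass bookkeeping: Σ batch − LOI loss = 1000 g (summing oxide targets gives 1000 g; against the stated basis, 1000 g — a pure rounding effect).
Batch grand total — Σ batch = 1003 g; Σ batch·LOI gives LOI loss = 3.007 g; yield = glass ÷ total batch = 99.70%.

Batch per 1000 g glass:
  Mg3Si4O10(OH)2: 18.06 g
  sand: 921.0 g
  alumina: 63.97 g
Total batch = 1003 g; LOI loss = 3.007 g; yield = 99.70%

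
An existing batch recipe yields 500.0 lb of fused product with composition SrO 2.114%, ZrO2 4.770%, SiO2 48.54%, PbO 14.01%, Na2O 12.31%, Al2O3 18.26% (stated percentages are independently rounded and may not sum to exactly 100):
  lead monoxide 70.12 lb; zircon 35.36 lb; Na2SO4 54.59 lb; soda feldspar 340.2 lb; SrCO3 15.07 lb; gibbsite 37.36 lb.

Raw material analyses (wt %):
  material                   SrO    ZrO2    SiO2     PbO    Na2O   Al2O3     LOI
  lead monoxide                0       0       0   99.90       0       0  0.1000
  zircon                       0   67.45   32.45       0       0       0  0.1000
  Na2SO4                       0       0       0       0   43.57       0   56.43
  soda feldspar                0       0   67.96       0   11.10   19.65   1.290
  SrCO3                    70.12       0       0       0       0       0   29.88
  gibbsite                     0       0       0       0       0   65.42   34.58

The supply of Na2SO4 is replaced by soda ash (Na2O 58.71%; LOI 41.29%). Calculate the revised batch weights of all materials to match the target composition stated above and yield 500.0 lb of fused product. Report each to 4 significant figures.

Revised batch per 500.0 lb fused product:
  lead monoxide: 70.12 lb
  zircon: 35.36 lb
  soda ash: 40.51 lb
  soda feldspar: 340.2 lb
  SrCO3: 15.07 lb
  gibbsite: 37.36 lb
Total batch = 538.6 lb; LOI loss = 38.64 lb

Each numeric step runs at full precision from start to finish; in-progress results appear with 4-significant-digit rounding in the printout — every reported figure is rounded only once. Derived quantities (LOI, net glass mass, the yield, the totals, the six compositions) are rebuilt using the weight values per 500.0 lb of glass at full precision as quoted within the problem or answer text.
Target masses of each oxide per 500.0 lb fused product:
  SrO: 2.114% × 500.0 = 10.57 lb
  ZrO2: 4.770% × 500.0 = 23.85 lb
  SiO2: 48.54% × 500.0 = 242.7 lb
  PbO: 14.01% × 500.0 = 70.05 lb
  Na2O: 12.31% × 500.0 = 61.55 lb
  Al2O3: 18.26% × 500.0 = 91.30 lb
A balance pass over the oxides, applying the batch weights above, on the stated basis (every target is met by its sum up to rounding of the answer):
  SrO: 15.07·0.7012 = 10.57 lb (target 10.57 lb)
  ZrO2: 35.36·0.6745 = 23.85 lb (target 23.85 lb)
  SiO2: 35.36·0.3245 + 340.2·0.6796 = 242.7 lb (target 242.7 lb)
  PbO: 70.12·0.9990 = 70.05 lb (target 70.05 lb)
  Na2O: 40.51·0.5871 + 340.2·0.1110 = 61.55 lb (target 61.55 lb)
  Al2O3: 340.2·0.1965 + 37.36·0.6542 = 91.29 lb (target 91.30 lb)
Auditing the glass mass value: whole batch net of LOI = 500.0 lb (the targets, summed, come to 500.0 lb; basis as stated: 500.0 lb — a pure rounding effect).
Whole-batch sum: Σ batch = 538.6 lb; loss to ignition Σ batch·LOI = 38.64 lb; yield, glass over the total, = 92.83%.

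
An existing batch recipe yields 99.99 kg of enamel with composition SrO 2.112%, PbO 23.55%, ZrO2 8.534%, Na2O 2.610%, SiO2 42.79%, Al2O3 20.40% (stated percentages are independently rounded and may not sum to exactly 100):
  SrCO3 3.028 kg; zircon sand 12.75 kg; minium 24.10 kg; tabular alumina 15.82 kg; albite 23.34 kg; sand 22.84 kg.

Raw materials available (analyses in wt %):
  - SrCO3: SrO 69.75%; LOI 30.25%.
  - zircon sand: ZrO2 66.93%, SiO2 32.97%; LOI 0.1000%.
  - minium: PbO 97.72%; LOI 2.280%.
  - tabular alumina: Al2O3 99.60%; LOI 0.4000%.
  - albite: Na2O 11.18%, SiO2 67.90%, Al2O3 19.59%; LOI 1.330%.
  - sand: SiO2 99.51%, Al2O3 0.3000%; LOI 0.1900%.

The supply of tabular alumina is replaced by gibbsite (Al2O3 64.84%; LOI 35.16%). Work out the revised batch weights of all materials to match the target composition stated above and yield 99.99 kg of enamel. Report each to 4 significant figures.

Revised batch per 99.99 kg enamel:
  SrCO3: 3.028 kg
  zircon sand: 12.75 kg
  minium: 24.10 kg
  gibbsite: 24.30 kg
  albite: 23.34 kg
  sand: 22.84 kg
Total batch = 110.4 kg; LOI loss = 10.38 kg

The whole derivation keeps exact precision through every step. The intermediate values are printed with 4-significant-digit rounding alongside each step — exactly one rounding is applied to each reported value. Derived quantities are carried at full float precision (the yield, LOI, glass mass, the totals, the six compositions) from the batch weights on 99.99 kg of glass, as written in the problem or answer text.
Target oxide masses per 99.99 kg enamel:
  SrO: 2.112% × 99.99 = 2.112 kg
  PbO: 23.55% × 99.99 = 23.55 kg
  ZrO2: 8.534% × 99.99 = 8.533 kg
  Na2O: 2.610% × 99.99 = 2.610 kg
  SiO2: 42.79% × 99.99 = 42.79 kg
  Al2O3: 20.40% × 99.99 = 20.40 kg
Checking each oxide sum with the batch weights as given, relative to the basis at hand (summed amounts equal target values given rounding of the digits):
  SrO: 3.028·0.6975 = 2.112 kg (target 2.112 kg)
  PbO: 24.10·0.9772 = 23.55 kg (target 23.55 kg)
  ZrO2: 12.75·0.6693 = 8.534 kg (target 8.533 kg)
  Na2O: 23.34·0.1118 = 2.609 kg (target 2.610 kg)
  SiO2: 12.75·0.3297 + 23.34·0.6790 + 22.84·0.9951 = 42.78 kg (target 42.79 kg)
  Al2O3: 24.30·0.6484 + 23.34·0.1959 + 22.84·0.003000 = 20.40 kg (target 20.40 kg)
Glass-mass closure: net batch after ignition = 99.98 kg (the Σ of target masses is 99.99 kg; versus the stated basis of 99.99 kg — differing by rounding only).
Summing the batch: Σ batch = 110.4 kg; Σ batch·LOI gives LOI loss = 10.38 kg; yield: glass divided by total = 90.60%.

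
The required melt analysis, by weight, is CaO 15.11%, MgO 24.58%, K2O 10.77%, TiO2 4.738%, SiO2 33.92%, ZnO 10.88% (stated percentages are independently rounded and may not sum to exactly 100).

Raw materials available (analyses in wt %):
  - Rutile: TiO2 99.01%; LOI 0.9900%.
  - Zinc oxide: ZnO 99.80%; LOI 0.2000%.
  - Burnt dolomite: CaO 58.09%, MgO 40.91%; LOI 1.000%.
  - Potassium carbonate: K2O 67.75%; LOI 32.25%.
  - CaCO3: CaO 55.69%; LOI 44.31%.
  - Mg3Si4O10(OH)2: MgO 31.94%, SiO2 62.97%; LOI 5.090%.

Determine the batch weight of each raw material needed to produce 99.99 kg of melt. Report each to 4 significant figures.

Batch per 99.99 kg melt:
  Rutile: 4.785 kg
  Zinc oxide: 10.90 kg
  Burnt dolomite: 18.03 kg
  Potassium carbonate: 15.90 kg
  CaCO3: 8.327 kg
  Mg3Si4O10(OH)2: 53.86 kg
Total batch = 111.8 kg; LOI loss = 11.81 kg; yield = 89.44%

Every computation maintains exact precision through the solve — mid-chain values appear rounded to 4 significant figures at each printed step; a single rounding completes each reported figure — the derived quantities (the yield, ignition loss, the totals, six oxide percentages, glass mass) are re-derived in exact precision using the weight values on 99.99 kg of glass as given in the question or the answer.
Target oxide masses per 99.99 kg melt:
  CaO: 15.11% × 99.99 = 15.11 kg
  MgO: 24.58% × 99.99 = 24.58 kg
  K2O: 10.77% × 99.99 = 10.77 kg
  TiO2: 4.738% × 99.99 = 4.738 kg
  SiO2: 33.92% × 99.99 = 33.92 kg
  ZnO: 10.88% × 99.99 = 10.88 kg
Balance tally, oxide-wise, per the reported batch figures, on the stated basis (sums match the target masses given rounding of the digits):
  CaO: 18.03·0.5809 + 8.327·0.5569 = 15.11 kg (target 15.11 kg)
  MgO: 18.03·0.4091 + 53.86·0.3194 = 24.58 kg (target 24.58 kg)
  K2O: 15.90·0.6775 = 10.77 kg (target 10.77 kg)
  TiO2: 4.785·0.9901 = 4.738 kg (target 4.738 kg)
  SiO2: 53.86·0.6297 = 33.92 kg (target 33.92 kg)
  ZnO: 10.90·0.9980 = 10.88 kg (target 10.88 kg)
Glass-mass closure: total charge less LOI = 99.99 kg (summing oxide targets gives 99.99 kg; with the basis standing at 99.99 kg — rounding explains the deltas).
Batch grand total — Σ batch = 111.8 kg; the LOI term Σ batch·LOI equals 11.81 kg; glass ÷ batch gives a yield of 89.44%.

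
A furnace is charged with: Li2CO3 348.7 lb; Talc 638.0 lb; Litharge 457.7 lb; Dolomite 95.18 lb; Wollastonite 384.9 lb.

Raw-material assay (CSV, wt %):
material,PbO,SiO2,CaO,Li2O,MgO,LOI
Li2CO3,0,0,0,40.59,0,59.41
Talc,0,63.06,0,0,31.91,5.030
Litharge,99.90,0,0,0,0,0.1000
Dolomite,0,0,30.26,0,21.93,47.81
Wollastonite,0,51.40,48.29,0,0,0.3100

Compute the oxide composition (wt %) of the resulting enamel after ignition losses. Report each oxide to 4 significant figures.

Mid-chain values are displayed rounded to 4 significant digits on the page. Each numeric step holds exact precision from first step to last — exactly one rounding is applied to every reported number; all derived quantities (LOI, the yield, the totals, net glass mass, five oxide percentages) are recomputed from the batch weights on 1638 lb of glass at full float precision as given in the problem or answer text.
Mass of each oxide from the mix:
  PbO: 457.7·0.9990 = 457.2 lb
  SiO2: 638.0·0.6306 + 384.9·0.5140 = 600.2 lb
  CaO: 95.18·0.3026 + 384.9·0.4829 = 214.7 lb
  Li2O: 348.7·0.4059 = 141.5 lb
  MgO: 638.0·0.3191 + 95.18·0.2193 = 224.5 lb
LOI: 348.7·0.5941 + 638.0·0.05030 + 457.7·0.001000 + 95.18·0.4781 + 384.9·0.003100 = 286.4 lb
Resulting glass, batch − LOI: 1924 − 286.4 = 1638 lb (equal to the oxide-mass sum)
each wt % is 100 × oxide ÷ glass

Glass mass = 1638 lb (batch 1924 − LOI 286.4).
Composition: PbO 27.91%, SiO2 36.64%, CaO 13.11%, Li2O 8.640%, MgO 13.70%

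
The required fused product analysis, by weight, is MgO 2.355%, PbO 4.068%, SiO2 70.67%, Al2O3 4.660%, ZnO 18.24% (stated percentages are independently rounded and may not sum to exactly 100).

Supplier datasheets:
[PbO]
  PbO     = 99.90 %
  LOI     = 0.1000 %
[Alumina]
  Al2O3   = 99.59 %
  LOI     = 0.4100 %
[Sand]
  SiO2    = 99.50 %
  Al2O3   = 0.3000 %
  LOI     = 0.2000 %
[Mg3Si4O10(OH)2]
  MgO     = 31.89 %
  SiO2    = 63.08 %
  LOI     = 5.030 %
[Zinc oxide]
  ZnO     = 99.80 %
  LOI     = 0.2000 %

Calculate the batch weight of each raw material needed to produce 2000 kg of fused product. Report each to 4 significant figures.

In-progress results are shown (rounded to 4 significant figures) when written out. Every computation runs at full precision at each step — every reported figure undergoes a single rounding — all derived quantities are re-derived from the batch weights on 2000 kg of glass in full float precision (five oxide percentages, totals, net glass mass, yield, LOI), as quoted within either problem or answer.
Oxide mass targets, per 2000 kg fused product:
  MgO: 2.355% × 2000 = 47.10 kg
  PbO: 4.068% × 2000 = 81.36 kg
  SiO2: 70.67% × 2000 = 1413 kg
  Al2O3: 4.660% × 2000 = 93.20 kg
  ZnO: 18.24% × 2000 = 364.8 kg
A balance pass over the oxides, on the weights just shown, at the basis given (every target is met by its sum modulo rounding of the values):
  MgO: 147.7·0.3189 = 47.10 kg (target 47.10 kg)
  PbO: 81.44·0.9990 = 81.36 kg (target 81.36 kg)
  SiO2: 1327·0.9950 + 147.7·0.6308 = 1414 kg (target 1413 kg)
  Al2O3: 89.59·0.9959 + 1327·0.003000 = 93.20 kg (target 93.20 kg)
  ZnO: 365.5·0.9980 = 364.8 kg (target 364.8 kg)
The glass-mass cross-check: the batch minus its LOI: 2000 kg (targets for the oxides total 2000 kg; the stated basis being 2000 kg — gaps are rounding artifacts).
Whole-batch sum: Σ batch = 2011 kg; Σ batch·LOI gives LOI loss = 11.26 kg; yield: glass divided by total = 99.44%.

Batch per 2000 kg fused product:
  PbO: 81.44 kg
  Alumina: 89.59 kg
  Sand: 1327 kg
  Mg3Si4O10(OH)2: 147.7 kg
  Zinc oxide: 365.5 kg
Total batch = 2011 kg; LOI loss = 11.26 kg; yield = 99.44%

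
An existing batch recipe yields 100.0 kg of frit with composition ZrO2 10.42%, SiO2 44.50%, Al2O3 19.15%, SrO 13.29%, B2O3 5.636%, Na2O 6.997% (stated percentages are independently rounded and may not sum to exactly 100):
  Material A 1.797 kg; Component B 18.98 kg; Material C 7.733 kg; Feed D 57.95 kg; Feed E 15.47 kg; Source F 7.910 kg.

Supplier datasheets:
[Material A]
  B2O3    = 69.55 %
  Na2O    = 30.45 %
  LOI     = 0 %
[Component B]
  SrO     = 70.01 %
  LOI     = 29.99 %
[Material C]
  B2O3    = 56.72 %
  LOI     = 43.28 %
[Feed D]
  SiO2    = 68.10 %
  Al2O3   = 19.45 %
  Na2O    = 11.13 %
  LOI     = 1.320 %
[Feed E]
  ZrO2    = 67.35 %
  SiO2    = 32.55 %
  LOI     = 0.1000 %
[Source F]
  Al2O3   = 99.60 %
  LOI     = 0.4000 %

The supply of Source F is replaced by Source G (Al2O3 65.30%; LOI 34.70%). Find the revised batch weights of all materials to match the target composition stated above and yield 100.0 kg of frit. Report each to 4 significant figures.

Revised batch per 100.0 kg frit:
  Material A: 1.797 kg
  Component B: 18.98 kg
  Material C: 7.733 kg
  Feed D: 57.95 kg
  Feed E: 15.47 kg
  Source G: 12.07 kg
Total batch = 114.0 kg; LOI loss = 14.01 kg

Each numeric step keeps exact precision through the solve. Intermediates are shown, with 4-significant-figure rounding, within the worked lines; each reported figure is rounded only once — all derived quantities (the totals, the yield, glass mass, LOI, six oxide percentages) are carried using the weight values at 100.0 kg of glass in full float precision as set out in question or answer.
Per-oxide target masses for 100.0 kg frit:
  ZrO2: 10.42% × 100.0 = 10.42 kg
  SiO2: 44.50% × 100.0 = 44.50 kg
  Al2O3: 19.15% × 100.0 = 19.15 kg
  SrO: 13.29% × 100.0 = 13.29 kg
  B2O3: 5.636% × 100.0 = 5.636 kg
  Na2O: 6.997% × 100.0 = 6.997 kg
Per-oxide balance check with the batch weights as given, relative to the basis at hand (delivered sums recover each target inside rounding margins):
  ZrO2: 15.47·0.6735 = 10.42 kg (target 10.42 kg)
  SiO2: 57.95·0.6810 + 15.47·0.3255 = 44.50 kg (target 44.50 kg)
  Al2O3: 57.95·0.1945 + 12.07·0.6530 = 19.15 kg (target 19.15 kg)
  SrO: 18.98·0.7001 = 13.29 kg (target 13.29 kg)
  B2O3: 1.797·0.6955 + 7.733·0.5672 = 5.636 kg (target 5.636 kg)
  Na2O: 1.797·0.3045 + 57.95·0.1113 = 6.997 kg (target 6.997 kg)
Glass-mass closure: batch total minus LOI = 99.99 kg (the targets, summed, come to 99.99 kg; with the basis standing at 100.0 kg — rounding explains the deltas).
Total batch = Σ batch = 114.0 kg; loss to ignition Σ batch·LOI = 14.01 kg; yield: glass divided by total = 87.71%.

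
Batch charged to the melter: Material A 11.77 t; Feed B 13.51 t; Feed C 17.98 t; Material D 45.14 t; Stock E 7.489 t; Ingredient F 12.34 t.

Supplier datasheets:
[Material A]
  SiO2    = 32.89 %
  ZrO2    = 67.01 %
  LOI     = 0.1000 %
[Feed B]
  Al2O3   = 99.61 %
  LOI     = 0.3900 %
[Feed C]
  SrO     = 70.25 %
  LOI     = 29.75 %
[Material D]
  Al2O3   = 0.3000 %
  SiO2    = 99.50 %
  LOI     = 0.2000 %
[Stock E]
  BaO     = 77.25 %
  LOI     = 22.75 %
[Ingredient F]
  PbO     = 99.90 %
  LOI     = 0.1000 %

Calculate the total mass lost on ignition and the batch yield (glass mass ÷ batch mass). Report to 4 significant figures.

LOI loss = 7.220 t; glass = 101.0 t; yield = 93.33%

Intermediates are printed rounded off to 4 significant figures alongside each step. All internal work maintains exact precision at all times. Every reported result undergoes a single rounding; all derived quantities are computed from the batch weights at 101.0 t of glass at full precision (totals, six oxide percentages, the yield, net glass mass, ignition loss), exactly as printed in question or answer.
Each material's LOI contribution:
  Material A: 11.77 × 0.001000 = 0.01177 t
  Feed B: 13.51 × 0.003900 = 0.05269 t
  Feed C: 17.98 × 0.2975 = 5.349 t
  Material D: 45.14 × 0.002000 = 0.09028 t
  Stock E: 7.489 × 0.2275 = 1.704 t
  Ingredient F: 12.34 × 0.001000 = 0.01234 t
Total LOI = 7.220 t
Glass = batch − LOI = 108.2 − 7.220 = 101.0 t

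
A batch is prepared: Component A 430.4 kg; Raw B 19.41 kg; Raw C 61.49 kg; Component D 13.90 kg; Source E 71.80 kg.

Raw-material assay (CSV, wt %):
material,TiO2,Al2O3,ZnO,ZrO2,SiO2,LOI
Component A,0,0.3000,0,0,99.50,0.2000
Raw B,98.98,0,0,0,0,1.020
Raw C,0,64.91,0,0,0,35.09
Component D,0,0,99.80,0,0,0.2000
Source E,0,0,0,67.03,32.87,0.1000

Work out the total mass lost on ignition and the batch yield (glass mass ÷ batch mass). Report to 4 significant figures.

Values along the way appear rounded to 4 significant figures between the steps — the whole derivation maintains full precision through every step; a single rounding yields every reported number. Derived quantities are rebuilt at full precision (glass mass, yield, totals, LOI, five oxide percentages) from the weighed amounts on 574.3 kg of glass as they appear in the question or the answer.
Loss on ignition, line by line:
  Component A: 430.4 × 0.002000 = 0.8608 kg
  Raw B: 19.41 × 0.01020 = 0.1980 kg
  Raw C: 61.49 × 0.3509 = 21.58 kg
  Component D: 13.90 × 0.002000 = 0.02780 kg
  Source E: 71.80 × 0.001000 = 0.07180 kg
Total LOI = 22.74 kg
Glass = batch − LOI = 597.0 − 22.74 = 574.3 kg

LOI loss = 22.74 kg; glass = 574.3 kg; yield = 96.19%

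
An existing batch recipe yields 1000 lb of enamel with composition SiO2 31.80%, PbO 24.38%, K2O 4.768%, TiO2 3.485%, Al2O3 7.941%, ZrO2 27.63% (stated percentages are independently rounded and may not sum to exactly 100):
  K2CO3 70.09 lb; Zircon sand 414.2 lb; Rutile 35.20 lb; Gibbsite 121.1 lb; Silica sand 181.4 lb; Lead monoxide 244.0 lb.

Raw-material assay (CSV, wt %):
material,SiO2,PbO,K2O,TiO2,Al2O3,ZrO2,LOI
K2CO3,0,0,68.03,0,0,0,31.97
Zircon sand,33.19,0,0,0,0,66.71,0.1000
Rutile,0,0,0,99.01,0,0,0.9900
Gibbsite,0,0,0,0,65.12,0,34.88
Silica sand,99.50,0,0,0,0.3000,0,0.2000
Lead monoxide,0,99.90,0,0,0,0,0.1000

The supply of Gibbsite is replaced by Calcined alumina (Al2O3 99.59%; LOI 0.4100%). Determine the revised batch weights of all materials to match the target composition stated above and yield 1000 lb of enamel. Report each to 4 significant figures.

Revised batch per 1000 lb enamel:
  K2CO3: 70.09 lb
  Zircon sand: 414.2 lb
  Rutile: 35.20 lb
  Calcined alumina: 79.19 lb
  Silica sand: 181.4 lb
  Lead monoxide: 244.0 lb
Total batch = 1024 lb; LOI loss = 24.10 lb

The whole derivation carries exact precision all the way through; values along the way are shown, rounded to 4 significant figures, between the steps. Exactly one rounding goes into every reported result. Derived quantities are carried in full precision (the totals, six oxide percentages, LOI, the yield, glass mass) from the weighed amounts on 1000 lb of glass, as given in the question or the answer.
Target oxide masses per 1000 lb enamel:
  SiO2: 31.80% × 1000 = 318.0 lb
  PbO: 24.38% × 1000 = 243.8 lb
  K2O: 4.768% × 1000 = 47.68 lb
  TiO2: 3.485% × 1000 = 34.85 lb
  Al2O3: 7.941% × 1000 = 79.41 lb
  ZrO2: 27.63% × 1000 = 276.3 lb
Mass-balance tally per oxide on the weights just shown, versus the basis set out (sum by sum, the targets are met within answer rounding):
  SiO2: 414.2·0.3319 + 181.4·0.9950 = 318.0 lb (target 318.0 lb)
  PbO: 244.0·0.9990 = 243.8 lb (target 243.8 lb)
  K2O: 70.09·0.6803 = 47.68 lb (target 47.68 lb)
  TiO2: 35.20·0.9901 = 34.85 lb (target 34.85 lb)
  Al2O3: 79.19·0.9959 + 181.4·0.003000 = 79.41 lb (target 79.41 lb)
  ZrO2: 414.2·0.6671 = 276.3 lb (target 276.3 lb)
Mass balance on the glass: whole batch net of LOI = 1000 lb (the Σ of target masses is 1000 lb; with the basis standing at 1000 lb — a pure rounding effect).
Summing the batch: Σ batch = 1024 lb; LOI removed, Σ of batch·LOI: 24.10 lb; yield, glass over the total, = 97.65%.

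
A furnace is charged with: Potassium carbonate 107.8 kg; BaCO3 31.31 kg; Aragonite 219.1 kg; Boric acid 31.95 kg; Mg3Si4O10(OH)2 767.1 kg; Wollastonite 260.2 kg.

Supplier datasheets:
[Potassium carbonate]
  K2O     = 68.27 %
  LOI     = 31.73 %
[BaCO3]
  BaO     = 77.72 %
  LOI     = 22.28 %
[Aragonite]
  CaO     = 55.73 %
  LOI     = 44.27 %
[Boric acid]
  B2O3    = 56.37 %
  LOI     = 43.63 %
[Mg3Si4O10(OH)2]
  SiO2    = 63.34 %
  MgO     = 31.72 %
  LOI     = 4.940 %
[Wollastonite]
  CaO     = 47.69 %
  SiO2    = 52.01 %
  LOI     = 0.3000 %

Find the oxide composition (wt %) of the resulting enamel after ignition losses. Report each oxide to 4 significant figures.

Glass mass = 1227 kg (batch 1417 − LOI 190.8).
Composition: K2O 6.000%, CaO 20.07%, BaO 1.984%, B2O3 1.468%, SiO2 50.64%, MgO 19.84%

All internal work carries exact precision throughout — in-progress results appear (rounded to four significant digits) when written out — exactly one rounding is applied to every reported number — the derived quantities, including totals, LOI, glass mass, the six compositions, yield, are rebuilt starting from the weights for 1227 kg of glass in exact precision as given in question or answer.
Oxide masses out of the charge:
  K2O: 107.8·0.6827 = 73.60 kg
  CaO: 219.1·0.5573 + 260.2·0.4769 = 246.2 kg
  BaO: 31.31·0.7772 = 24.33 kg
  B2O3: 31.95·0.5637 = 18.01 kg
  SiO2: 767.1·0.6334 + 260.2·0.5201 = 621.2 kg
  MgO: 767.1·0.3172 = 243.3 kg
LOI: 107.8·0.3173 + 31.31·0.2228 + 219.1·0.4427 + 31.95·0.4363 + 767.1·0.04940 + 260.2·0.003000 = 190.8 kg
Glass mass = batch − LOI = 1417 − 190.8 = 1227 kg (= the summed oxide contributions)
wt % = 100 × oxide mass / glass mass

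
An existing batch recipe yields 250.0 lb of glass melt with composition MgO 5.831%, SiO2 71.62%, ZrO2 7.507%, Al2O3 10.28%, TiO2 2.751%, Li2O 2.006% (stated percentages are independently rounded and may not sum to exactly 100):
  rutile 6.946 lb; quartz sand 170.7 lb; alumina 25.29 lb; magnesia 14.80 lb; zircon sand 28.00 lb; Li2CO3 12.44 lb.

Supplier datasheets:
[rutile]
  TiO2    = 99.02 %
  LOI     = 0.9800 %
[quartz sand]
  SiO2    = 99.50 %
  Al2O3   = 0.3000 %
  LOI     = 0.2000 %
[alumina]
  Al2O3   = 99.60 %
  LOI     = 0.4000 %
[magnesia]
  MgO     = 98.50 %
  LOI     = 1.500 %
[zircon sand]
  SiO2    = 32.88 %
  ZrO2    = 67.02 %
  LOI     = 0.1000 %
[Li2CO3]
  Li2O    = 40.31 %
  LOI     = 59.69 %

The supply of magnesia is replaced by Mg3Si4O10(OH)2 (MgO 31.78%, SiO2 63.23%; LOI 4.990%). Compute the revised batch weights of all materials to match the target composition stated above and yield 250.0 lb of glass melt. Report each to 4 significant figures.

Revised batch per 250.0 lb glass melt:
  rutile: 6.946 lb
  quartz sand: 141.5 lb
  alumina: 25.38 lb
  Mg3Si4O10(OH)2: 45.87 lb
  zircon sand: 28.00 lb
  Li2CO3: 12.44 lb
Total batch = 260.1 lb; LOI loss = 10.19 lb

All arithmetic maintains full float precision from first step to last — the intermediate values appear rounded to four significant figures as written — every reported figure includes exactly one rounding. All derived quantities, which include the six compositions, the yield, the totals, LOI, glass mass, are carried in exact precision, as written in question or answer, starting from the weights for 250.0 lb of glass.
The oxide mass targets at 250.0 lb glass melt:
  MgO: 5.831% × 250.0 = 14.58 lb
  SiO2: 71.62% × 250.0 = 179.0 lb
  ZrO2: 7.507% × 250.0 = 18.77 lb
  Al2O3: 10.28% × 250.0 = 25.70 lb
  TiO2: 2.751% × 250.0 = 6.878 lb
  Li2O: 2.006% × 250.0 = 5.015 lb
Sums-versus-targets review from the weights as reported, under the basis named above (each sum matches its target mass net of answer rounding effects):
  MgO: 45.87·0.3178 = 14.58 lb (target 14.58 lb)
  SiO2: 141.5·0.9950 + 45.87·0.6323 + 28.00·0.3288 = 179.0 lb (target 179.0 lb)
  ZrO2: 28.00·0.6702 = 18.77 lb (target 18.77 lb)
  Al2O3: 141.5·0.003000 + 25.38·0.9960 = 25.70 lb (target 25.70 lb)
  TiO2: 6.946·0.9902 = 6.878 lb (target 6.878 lb)
  Li2O: 12.44·0.4031 = 5.015 lb (target 5.015 lb)
The glass-mass cross-check: Σ batch − LOI loss = 249.9 lb (the Σ of target masses is 250.0 lb; the stated basis being 250.0 lb — a pure rounding effect).
Total batch = Σ batch = 260.1 lb; ignition loss, Σ(batch × LOI) = 10.19 lb; the yield ratio, glass ÷ batch: 96.08%.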